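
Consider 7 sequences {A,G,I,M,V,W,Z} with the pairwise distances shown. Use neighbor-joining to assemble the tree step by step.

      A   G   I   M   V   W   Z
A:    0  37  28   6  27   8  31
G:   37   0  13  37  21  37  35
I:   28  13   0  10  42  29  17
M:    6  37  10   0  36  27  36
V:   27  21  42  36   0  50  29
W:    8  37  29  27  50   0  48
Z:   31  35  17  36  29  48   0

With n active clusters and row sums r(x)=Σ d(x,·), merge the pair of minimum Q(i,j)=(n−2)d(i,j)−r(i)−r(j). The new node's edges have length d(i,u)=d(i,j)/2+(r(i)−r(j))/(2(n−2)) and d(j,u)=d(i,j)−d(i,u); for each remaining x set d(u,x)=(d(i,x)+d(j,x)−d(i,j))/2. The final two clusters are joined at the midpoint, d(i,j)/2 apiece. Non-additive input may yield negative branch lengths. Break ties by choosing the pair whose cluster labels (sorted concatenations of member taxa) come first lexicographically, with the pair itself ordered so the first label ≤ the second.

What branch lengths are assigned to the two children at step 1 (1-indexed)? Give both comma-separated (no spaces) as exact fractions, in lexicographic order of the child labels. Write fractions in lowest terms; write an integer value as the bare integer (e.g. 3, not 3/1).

step 1: merge (A,W) at d=8, Q=-296; branch lengths A→-11/5, W→51/5; new cluster AW
  updated: d(AW,G)=33, d(AW,I)=49/2, d(AW,M)=25/2, d(AW,V)=69/2, d(AW,Z)=71/2
step 2: merge (AW,M) at d=25/2, Q=-443/2; branch lengths AW→117/16, M→83/16; new cluster AMW
  updated: d(AMW,G)=115/4, d(AMW,I)=11, d(AMW,V)=29, d(AMW,Z)=59/2
step 3: merge (G,V) at d=21, Q=-623/4; branch lengths G→53/8, V→115/8; new cluster GV
  updated: d(AMW,GV)=147/8, d(GV,I)=17, d(GV,Z)=43/2
step 4: merge (AMW,I) at d=11, Q=-655/8; branch lengths AMW→287/32, I→65/32; new cluster AIMW
  updated: d(AIMW,GV)=195/16, d(AIMW,Z)=71/4
step 5: merge (AIMW,GV) at d=195/16, Q=-823/16; branch lengths AIMW→135/32, GV→255/32; new cluster AGIMVW
  updated: d(AGIMVW,Z)=433/32
step 6: merge (AGIMVW,Z) at d=433/32; branch lengths AGIMVW→433/64, Z→433/64; new cluster AGIMVWZ
final tree: (((((A:-11/5,W:51/5):117/16,M:83/16):287/32,I:65/32):135/32,(G:53/8,V:115/8):255/32):433/64,Z:433/64)
total length: 2503/32

-11/5,51/5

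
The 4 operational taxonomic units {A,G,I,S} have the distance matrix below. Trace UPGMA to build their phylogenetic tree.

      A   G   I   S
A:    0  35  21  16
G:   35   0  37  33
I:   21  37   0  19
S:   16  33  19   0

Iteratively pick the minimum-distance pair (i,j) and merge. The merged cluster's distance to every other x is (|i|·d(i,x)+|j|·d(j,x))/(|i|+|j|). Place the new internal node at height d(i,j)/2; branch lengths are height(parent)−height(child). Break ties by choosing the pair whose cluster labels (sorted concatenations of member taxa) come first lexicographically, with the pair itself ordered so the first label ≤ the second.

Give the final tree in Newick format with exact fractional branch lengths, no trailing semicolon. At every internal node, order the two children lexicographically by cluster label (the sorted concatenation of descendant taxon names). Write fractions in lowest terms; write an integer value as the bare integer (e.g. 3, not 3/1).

1. join A+S (d=16) ⇒ AS; edges |A|=8, |S|=8
  updated: d(AS,G)=34, d(AS,I)=20
2. join AS+I (d=20) ⇒ AIS; edges |AS|=2, |I|=10
  updated: d(AIS,G)=35
3. join AIS+G (d=35) ⇒ AGIS; edges |AIS|=15/2, |G|=35/2
final tree: (((A:8,S:8):2,I:10):15/2,G:35/2)
total length: 53

(((A:8,S:8):2,I:10):15/2,G:35/2)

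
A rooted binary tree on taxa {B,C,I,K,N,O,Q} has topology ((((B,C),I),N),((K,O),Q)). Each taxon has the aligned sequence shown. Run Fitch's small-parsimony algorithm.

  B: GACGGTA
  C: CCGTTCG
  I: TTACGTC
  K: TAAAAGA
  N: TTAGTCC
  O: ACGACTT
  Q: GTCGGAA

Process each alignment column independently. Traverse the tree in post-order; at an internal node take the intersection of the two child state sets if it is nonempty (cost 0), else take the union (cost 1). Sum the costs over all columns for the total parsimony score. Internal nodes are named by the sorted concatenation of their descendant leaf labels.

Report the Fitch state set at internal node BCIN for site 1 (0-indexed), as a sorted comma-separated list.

T

BC@0: {G} ∪ {C} = {C,G} (union, +1)
BCI@0: {C,G} ∪ {T} = {C,G,T} (union, +1)
BCIN@0: {C,G,T} ∩ {T} = {T} (intersection, +0)
KO@0: {T} ∪ {A} = {A,T} (union, +1)
KOQ@0: {A,T} ∪ {G} = {A,G,T} (union, +1)
BCIKNOQ@0: {T} ∩ {A,G,T} = {T} (intersection, +0)
BC@1: {A} ∪ {C} = {A,C} (union, +1)
BCI@1: {A,C} ∪ {T} = {A,C,T} (union, +1)
BCIN@1: {A,C,T} ∩ {T} = {T} (intersection, +0)
KO@1: {A} ∪ {C} = {A,C} (union, +1)
KOQ@1: {A,C} ∪ {T} = {A,C,T} (union, +1)
BCIKNOQ@1: {T} ∩ {A,C,T} = {T} (intersection, +0)
BC@2: {C} ∪ {G} = {C,G} (union, +1)
BCI@2: {C,G} ∪ {A} = {A,C,G} (union, +1)
BCIN@2: {A,C,G} ∩ {A} = {A} (intersection, +0)
KO@2: {A} ∪ {G} = {A,G} (union, +1)
KOQ@2: {A,G} ∪ {C} = {A,C,G} (union, +1)
BCIKNOQ@2: {A} ∩ {A,C,G} = {A} (intersection, +0)
BC@3: {G} ∪ {T} = {G,T} (union, +1)
BCI@3: {G,T} ∪ {C} = {C,G,T} (union, +1)
BCIN@3: {C,G,T} ∩ {G} = {G} (intersection, +0)
KO@3: {A} ∩ {A} = {A} (intersection, +0)
KOQ@3: {A} ∪ {G} = {A,G} (union, +1)
BCIKNOQ@3: {G} ∩ {A,G} = {G} (intersection, +0)
BC@4: {G} ∪ {T} = {G,T} (union, +1)
BCI@4: {G,T} ∩ {G} = {G} (intersection, +0)
BCIN@4: {G} ∪ {T} = {G,T} (union, +1)
KO@4: {A} ∪ {C} = {A,C} (union, +1)
KOQ@4: {A,C} ∪ {G} = {A,C,G} (union, +1)
BCIKNOQ@4: {G,T} ∩ {A,C,G} = {G} (intersection, +0)
BC@5: {T} ∪ {C} = {C,T} (union, +1)
BCI@5: {C,T} ∩ {T} = {T} (intersection, +0)
BCIN@5: {T} ∪ {C} = {C,T} (union, +1)
KO@5: {G} ∪ {T} = {G,T} (union, +1)
KOQ@5: {G,T} ∪ {A} = {A,G,T} (union, +1)
BCIKNOQ@5: {C,T} ∩ {A,G,T} = {T} (intersection, +0)
BC@6: {A} ∪ {G} = {A,G} (union, +1)
BCI@6: {A,G} ∪ {C} = {A,C,G} (union, +1)
BCIN@6: {A,C,G} ∩ {C} = {C} (intersection, +0)
KO@6: {A} ∪ {T} = {A,T} (union, +1)
KOQ@6: {A,T} ∩ {A} = {A} (intersection, +0)
BCIKNOQ@6: {C} ∪ {A} = {A,C} (union, +1)
per-site changes: [4, 4, 4, 3, 4, 4, 4]; total = 27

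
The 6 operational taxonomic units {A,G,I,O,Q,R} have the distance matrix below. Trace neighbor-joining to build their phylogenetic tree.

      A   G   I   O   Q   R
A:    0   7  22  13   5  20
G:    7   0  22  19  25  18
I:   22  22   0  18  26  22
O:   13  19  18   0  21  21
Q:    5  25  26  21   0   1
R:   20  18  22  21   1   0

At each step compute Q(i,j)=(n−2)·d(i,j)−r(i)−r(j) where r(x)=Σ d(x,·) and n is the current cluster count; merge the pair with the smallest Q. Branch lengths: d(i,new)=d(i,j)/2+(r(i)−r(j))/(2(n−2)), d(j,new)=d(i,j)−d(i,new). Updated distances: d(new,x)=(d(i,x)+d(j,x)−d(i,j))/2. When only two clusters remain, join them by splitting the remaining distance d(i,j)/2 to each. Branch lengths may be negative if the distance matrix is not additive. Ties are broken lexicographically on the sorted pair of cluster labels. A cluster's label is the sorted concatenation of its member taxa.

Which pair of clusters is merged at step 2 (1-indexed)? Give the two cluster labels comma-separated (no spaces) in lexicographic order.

iteration 1: select Q,R (d=1, Q=-156); attach at lengths (0, 1); label the merged cluster QR
  updated: d(A,QR)=12, d(G,QR)=21, d(I,QR)=47/2, d(O,QR)=41/2
iteration 2: select A,G (d=7, Q=-102); attach at lengths (1, 6); label the merged cluster AG
  updated: d(AG,I)=37/2, d(AG,O)=25/2, d(AG,QR)=13
iteration 3: select AG,QR (d=13, Q=-75); attach at lengths (13/4, 39/4); label the merged cluster AGQR
  updated: d(AGQR,I)=29/2, d(AGQR,O)=10
iteration 4: select AGQR,I (d=29/2, Q=-85/2); attach at lengths (13/4, 45/4); label the merged cluster AGIQR
  updated: d(AGIQR,O)=27/4
iteration 5: select AGIQR,O (d=27/4); attach at lengths (27/8, 27/8); label the merged cluster AGIOQR
final tree: ((((A:1,G:6):13/4,(Q:0,R:1):39/4):13/4,I:45/4):27/8,O:27/8)
total length: 169/4

A,G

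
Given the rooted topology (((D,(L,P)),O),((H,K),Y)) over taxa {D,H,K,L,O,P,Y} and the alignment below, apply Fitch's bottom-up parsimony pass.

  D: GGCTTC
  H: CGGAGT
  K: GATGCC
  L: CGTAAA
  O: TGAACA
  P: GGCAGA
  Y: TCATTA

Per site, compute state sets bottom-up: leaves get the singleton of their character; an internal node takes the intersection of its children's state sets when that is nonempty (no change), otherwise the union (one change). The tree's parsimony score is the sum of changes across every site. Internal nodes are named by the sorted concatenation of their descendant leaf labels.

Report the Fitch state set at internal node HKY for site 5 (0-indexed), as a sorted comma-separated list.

A,C,T

[col 0] LP: children L:{C}, P:{G} ∪→ {C,G}; cost 1
[col 0] DLP: children D:{G}, LP:{C,G} ∩→ {G}; cost 0
[col 0] DLOP: children DLP:{G}, O:{T} ∪→ {G,T}; cost 1
[col 0] HK: children H:{C}, K:{G} ∪→ {C,G}; cost 1
[col 0] HKY: children HK:{C,G}, Y:{T} ∪→ {C,G,T}; cost 1
[col 0] DHKLOPY: children DLOP:{G,T}, HKY:{C,G,T} ∩→ {G,T}; cost 0
[col 1] LP: children L:{G}, P:{G} ∩→ {G}; cost 0
[col 1] DLP: children D:{G}, LP:{G} ∩→ {G}; cost 0
[col 1] DLOP: children DLP:{G}, O:{G} ∩→ {G}; cost 0
[col 1] HK: children H:{G}, K:{A} ∪→ {A,G}; cost 1
[col 1] HKY: children HK:{A,G}, Y:{C} ∪→ {A,C,G}; cost 1
[col 1] DHKLOPY: children DLOP:{G}, HKY:{A,C,G} ∩→ {G}; cost 0
[col 2] LP: children L:{T}, P:{C} ∪→ {C,T}; cost 1
[col 2] DLP: children D:{C}, LP:{C,T} ∩→ {C}; cost 0
[col 2] DLOP: children DLP:{C}, O:{A} ∪→ {A,C}; cost 1
[col 2] HK: children H:{G}, K:{T} ∪→ {G,T}; cost 1
[col 2] HKY: children HK:{G,T}, Y:{A} ∪→ {A,G,T}; cost 1
[col 2] DHKLOPY: children DLOP:{A,C}, HKY:{A,G,T} ∩→ {A}; cost 0
[col 3] LP: children L:{A}, P:{A} ∩→ {A}; cost 0
[col 3] DLP: children D:{T}, LP:{A} ∪→ {A,T}; cost 1
[col 3] DLOP: children DLP:{A,T}, O:{A} ∩→ {A}; cost 0
[col 3] HK: children H:{A}, K:{G} ∪→ {A,G}; cost 1
[col 3] HKY: children HK:{A,G}, Y:{T} ∪→ {A,G,T}; cost 1
[col 3] DHKLOPY: children DLOP:{A}, HKY:{A,G,T} ∩→ {A}; cost 0
[col 4] LP: children L:{A}, P:{G} ∪→ {A,G}; cost 1
[col 4] DLP: children D:{T}, LP:{A,G} ∪→ {A,G,T}; cost 1
[col 4] DLOP: children DLP:{A,G,T}, O:{C} ∪→ {A,C,G,T}; cost 1
[col 4] HK: children H:{G}, K:{C} ∪→ {C,G}; cost 1
[col 4] HKY: children HK:{C,G}, Y:{T} ∪→ {C,G,T}; cost 1
[col 4] DHKLOPY: children DLOP:{A,C,G,T}, HKY:{C,G,T} ∩→ {C,G,T}; cost 0
[col 5] LP: children L:{A}, P:{A} ∩→ {A}; cost 0
[col 5] DLP: children D:{C}, LP:{A} ∪→ {A,C}; cost 1
[col 5] DLOP: children DLP:{A,C}, O:{A} ∩→ {A}; cost 0
[col 5] HK: children H:{T}, K:{C} ∪→ {C,T}; cost 1
[col 5] HKY: children HK:{C,T}, Y:{A} ∪→ {A,C,T}; cost 1
[col 5] DHKLOPY: children DLOP:{A}, HKY:{A,C,T} ∩→ {A}; cost 0
per-site changes: [4, 2, 4, 3, 5, 3]; total = 21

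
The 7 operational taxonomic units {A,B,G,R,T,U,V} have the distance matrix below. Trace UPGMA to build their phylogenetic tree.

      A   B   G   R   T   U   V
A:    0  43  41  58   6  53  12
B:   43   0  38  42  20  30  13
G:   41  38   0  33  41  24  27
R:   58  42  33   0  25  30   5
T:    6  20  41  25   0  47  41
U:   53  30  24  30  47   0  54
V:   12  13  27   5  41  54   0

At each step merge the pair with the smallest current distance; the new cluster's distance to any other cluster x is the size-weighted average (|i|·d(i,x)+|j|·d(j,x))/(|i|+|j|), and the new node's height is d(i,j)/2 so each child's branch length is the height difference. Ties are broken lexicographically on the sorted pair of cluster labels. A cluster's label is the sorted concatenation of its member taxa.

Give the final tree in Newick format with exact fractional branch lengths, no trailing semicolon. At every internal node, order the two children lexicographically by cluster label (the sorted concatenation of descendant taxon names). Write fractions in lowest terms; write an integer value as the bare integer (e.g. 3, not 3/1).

step 1: merge (R,V) at d=5; branch lengths R→5/2, V→5/2; new cluster RV
  updated: d(A,RV)=35, d(B,RV)=55/2, d(G,RV)=30, d(RV,T)=33, d(RV,U)=42
step 2: merge (A,T) at d=6; branch lengths A→3, T→3; new cluster AT
  updated: d(AT,B)=63/2, d(AT,G)=41, d(AT,RV)=34, d(AT,U)=50
step 3: merge (G,U) at d=24; branch lengths G→12, U→12; new cluster GU
  updated: d(AT,GU)=91/2, d(B,GU)=34, d(GU,RV)=36
step 4: merge (B,RV) at d=55/2; branch lengths B→55/4, RV→45/4; new cluster BRV
  updated: d(AT,BRV)=199/6, d(BRV,GU)=106/3
step 5: merge (AT,BRV) at d=199/6; branch lengths AT→163/12, BRV→17/6; new cluster ABRTV
  updated: d(ABRTV,GU)=197/5
step 6: merge (ABRTV,GU) at d=197/5; branch lengths ABRTV→187/60, GU→77/10; new cluster ABGRTUV
final tree: (((A:3,T:3):163/12,(B:55/4,(R:5/2,V:5/2):45/4):17/6):187/60,(G:12,U:12):77/10)
total length: 2617/30

(((A:3,T:3):163/12,(B:55/4,(R:5/2,V:5/2):45/4):17/6):187/60,(G:12,U:12):77/10)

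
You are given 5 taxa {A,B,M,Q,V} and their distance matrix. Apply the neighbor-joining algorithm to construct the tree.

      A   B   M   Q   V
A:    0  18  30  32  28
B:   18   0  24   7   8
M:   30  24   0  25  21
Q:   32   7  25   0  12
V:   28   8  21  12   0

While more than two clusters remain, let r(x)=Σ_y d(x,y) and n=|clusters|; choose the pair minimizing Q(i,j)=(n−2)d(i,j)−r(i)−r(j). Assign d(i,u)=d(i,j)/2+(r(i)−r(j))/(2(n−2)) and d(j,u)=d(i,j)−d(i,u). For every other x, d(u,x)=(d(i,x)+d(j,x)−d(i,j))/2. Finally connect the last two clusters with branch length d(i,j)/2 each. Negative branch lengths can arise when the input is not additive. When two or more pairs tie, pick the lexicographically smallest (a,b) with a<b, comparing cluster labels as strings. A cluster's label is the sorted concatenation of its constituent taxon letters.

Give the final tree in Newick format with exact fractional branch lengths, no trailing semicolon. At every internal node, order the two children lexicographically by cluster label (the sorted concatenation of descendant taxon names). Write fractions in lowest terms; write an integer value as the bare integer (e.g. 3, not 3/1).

((((A:49/3,M:41/3):37/8,V:39/8):13/8,B:5/8):51/16,Q:51/16)

iteration 1: select A,M (d=30, Q=-118); attach at lengths (49/3, 41/3); label the merged cluster AM
  updated: d(AM,B)=6, d(AM,Q)=27/2, d(AM,V)=19/2
iteration 2: select AM,V (d=19/2, Q=-79/2); attach at lengths (37/8, 39/8); label the merged cluster AMV
  updated: d(AMV,B)=9/4, d(AMV,Q)=8
iteration 3: select AMV,B (d=9/4, Q=-69/4); attach at lengths (13/8, 5/8); label the merged cluster ABMV
  updated: d(ABMV,Q)=51/8
iteration 4: select ABMV,Q (d=51/8); attach at lengths (51/16, 51/16); label the merged cluster ABMQV
final tree: ((((A:49/3,M:41/3):37/8,V:39/8):13/8,B:5/8):51/16,Q:51/16)
total length: 385/8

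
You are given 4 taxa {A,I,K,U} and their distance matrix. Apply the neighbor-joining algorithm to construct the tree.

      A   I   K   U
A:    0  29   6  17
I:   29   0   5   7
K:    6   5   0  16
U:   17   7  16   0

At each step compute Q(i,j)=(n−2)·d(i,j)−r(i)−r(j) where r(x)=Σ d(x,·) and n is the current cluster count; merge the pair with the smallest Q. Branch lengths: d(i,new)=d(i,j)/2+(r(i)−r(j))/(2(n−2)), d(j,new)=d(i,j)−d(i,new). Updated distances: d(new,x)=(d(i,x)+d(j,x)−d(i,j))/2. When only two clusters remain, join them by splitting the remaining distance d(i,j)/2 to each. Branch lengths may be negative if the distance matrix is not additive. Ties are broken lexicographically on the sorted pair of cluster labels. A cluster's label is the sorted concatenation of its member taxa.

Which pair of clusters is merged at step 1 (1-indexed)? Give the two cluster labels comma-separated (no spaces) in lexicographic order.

iteration 1: select A,K (d=6, Q=-67); attach at lengths (37/4, -13/4); label the merged cluster AK
  updated: d(AK,I)=14, d(AK,U)=27/2
iteration 2: select AK,I (d=14, Q=-69/2); attach at lengths (41/4, 15/4); label the merged cluster AIK
  updated: d(AIK,U)=13/4
iteration 3: select AIK,U (d=13/4); attach at lengths (13/8, 13/8); label the merged cluster AIKU
final tree: (((A:37/4,K:-13/4):41/4,I:15/4):13/8,U:13/8)
total length: 93/4

A,K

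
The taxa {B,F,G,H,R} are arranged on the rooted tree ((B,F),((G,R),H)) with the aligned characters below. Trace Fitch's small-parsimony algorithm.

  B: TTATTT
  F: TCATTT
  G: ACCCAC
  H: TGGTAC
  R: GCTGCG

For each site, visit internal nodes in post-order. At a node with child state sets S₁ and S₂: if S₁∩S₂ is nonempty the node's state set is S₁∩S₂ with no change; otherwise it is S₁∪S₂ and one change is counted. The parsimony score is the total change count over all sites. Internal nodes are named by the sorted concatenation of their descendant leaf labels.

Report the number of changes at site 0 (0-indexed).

BF@0: {T} ∩ {T} = {T} (intersection, +0)
GR@0: {A} ∪ {G} = {A,G} (union, +1)
GHR@0: {A,G} ∪ {T} = {A,G,T} (union, +1)
BFGHR@0: {T} ∩ {A,G,T} = {T} (intersection, +0)
BF@1: {T} ∪ {C} = {C,T} (union, +1)
GR@1: {C} ∩ {C} = {C} (intersection, +0)
GHR@1: {C} ∪ {G} = {C,G} (union, +1)
BFGHR@1: {C,T} ∩ {C,G} = {C} (intersection, +0)
BF@2: {A} ∩ {A} = {A} (intersection, +0)
GR@2: {C} ∪ {T} = {C,T} (union, +1)
GHR@2: {C,T} ∪ {G} = {C,G,T} (union, +1)
BFGHR@2: {A} ∪ {C,G,T} = {A,C,G,T} (union, +1)
BF@3: {T} ∩ {T} = {T} (intersection, +0)
GR@3: {C} ∪ {G} = {C,G} (union, +1)
GHR@3: {C,G} ∪ {T} = {C,G,T} (union, +1)
BFGHR@3: {T} ∩ {C,G,T} = {T} (intersection, +0)
BF@4: {T} ∩ {T} = {T} (intersection, +0)
GR@4: {A} ∪ {C} = {A,C} (union, +1)
GHR@4: {A,C} ∩ {A} = {A} (intersection, +0)
BFGHR@4: {T} ∪ {A} = {A,T} (union, +1)
BF@5: {T} ∩ {T} = {T} (intersection, +0)
GR@5: {C} ∪ {G} = {C,G} (union, +1)
GHR@5: {C,G} ∩ {C} = {C} (intersection, +0)
BFGHR@5: {T} ∪ {C} = {C,T} (union, +1)
per-site changes: [2, 2, 3, 2, 2, 2]; total = 13

2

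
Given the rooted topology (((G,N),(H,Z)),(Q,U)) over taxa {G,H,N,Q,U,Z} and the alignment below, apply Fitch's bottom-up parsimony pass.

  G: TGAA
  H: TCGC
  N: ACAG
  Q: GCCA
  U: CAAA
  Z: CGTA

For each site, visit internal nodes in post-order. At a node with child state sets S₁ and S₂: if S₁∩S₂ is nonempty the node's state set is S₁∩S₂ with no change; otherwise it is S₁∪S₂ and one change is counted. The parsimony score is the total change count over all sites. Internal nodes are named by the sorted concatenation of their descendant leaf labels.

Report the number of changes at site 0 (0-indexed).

site 0, node GN: G={T} ∪ N={A} → {A,T} (+1)
site 0, node HZ: H={T} ∪ Z={C} → {C,T} (+1)
site 0, node GHNZ: GN={A,T} ∩ HZ={C,T} → {T} (+0)
site 0, node QU: Q={G} ∪ U={C} → {C,G} (+1)
site 0, node GHNQUZ: GHNZ={T} ∪ QU={C,G} → {C,G,T} (+1)
site 1, node GN: G={G} ∪ N={C} → {C,G} (+1)
site 1, node HZ: H={C} ∪ Z={G} → {C,G} (+1)
site 1, node GHNZ: GN={C,G} ∩ HZ={C,G} → {C,G} (+0)
site 1, node QU: Q={C} ∪ U={A} → {A,C} (+1)
site 1, node GHNQUZ: GHNZ={C,G} ∩ QU={A,C} → {C} (+0)
site 2, node GN: G={A} ∩ N={A} → {A} (+0)
site 2, node HZ: H={G} ∪ Z={T} → {G,T} (+1)
site 2, node GHNZ: GN={A} ∪ HZ={G,T} → {A,G,T} (+1)
site 2, node QU: Q={C} ∪ U={A} → {A,C} (+1)
site 2, node GHNQUZ: GHNZ={A,G,T} ∩ QU={A,C} → {A} (+0)
site 3, node GN: G={A} ∪ N={G} → {A,G} (+1)
site 3, node HZ: H={C} ∪ Z={A} → {A,C} (+1)
site 3, node GHNZ: GN={A,G} ∩ HZ={A,C} → {A} (+0)
site 3, node QU: Q={A} ∩ U={A} → {A} (+0)
site 3, node GHNQUZ: GHNZ={A} ∩ QU={A} → {A} (+0)
per-site changes: [4, 3, 3, 2]; total = 12

4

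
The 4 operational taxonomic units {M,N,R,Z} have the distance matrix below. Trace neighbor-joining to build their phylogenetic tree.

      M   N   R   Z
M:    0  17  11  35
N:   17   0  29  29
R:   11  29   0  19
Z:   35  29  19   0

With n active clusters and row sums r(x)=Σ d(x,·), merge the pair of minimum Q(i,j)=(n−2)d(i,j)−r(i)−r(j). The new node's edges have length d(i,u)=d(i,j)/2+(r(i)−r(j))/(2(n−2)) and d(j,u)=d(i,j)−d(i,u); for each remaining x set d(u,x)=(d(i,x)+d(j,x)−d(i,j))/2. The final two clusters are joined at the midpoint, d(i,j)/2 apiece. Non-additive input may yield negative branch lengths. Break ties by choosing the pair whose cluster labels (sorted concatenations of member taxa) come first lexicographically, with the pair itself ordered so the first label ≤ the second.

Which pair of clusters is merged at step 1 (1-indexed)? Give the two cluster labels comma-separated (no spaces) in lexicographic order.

iteration 1: select M,N (d=17, Q=-104); attach at lengths (11/2, 23/2); label the merged cluster MN
  updated: d(MN,R)=23/2, d(MN,Z)=47/2
iteration 2: select MN,R (d=23/2, Q=-54); attach at lengths (8, 7/2); label the merged cluster MNR
  updated: d(MNR,Z)=31/2
iteration 3: select MNR,Z (d=31/2); attach at lengths (31/4, 31/4); label the merged cluster MNRZ
final tree: (((M:11/2,N:23/2):8,R:7/2):31/4,Z:31/4)
total length: 44

M,N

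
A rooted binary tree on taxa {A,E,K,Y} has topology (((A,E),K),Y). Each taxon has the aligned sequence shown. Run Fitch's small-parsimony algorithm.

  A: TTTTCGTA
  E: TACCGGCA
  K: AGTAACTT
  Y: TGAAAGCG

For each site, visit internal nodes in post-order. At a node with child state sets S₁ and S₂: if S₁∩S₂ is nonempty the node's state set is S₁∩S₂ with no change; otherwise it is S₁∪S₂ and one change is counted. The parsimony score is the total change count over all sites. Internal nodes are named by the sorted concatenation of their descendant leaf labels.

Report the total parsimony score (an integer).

14

AE@0: {T} ∩ {T} = {T} (intersection, +0)
AEK@0: {T} ∪ {A} = {A,T} (union, +1)
AEKY@0: {A,T} ∩ {T} = {T} (intersection, +0)
AE@1: {T} ∪ {A} = {A,T} (union, +1)
AEK@1: {A,T} ∪ {G} = {A,G,T} (union, +1)
AEKY@1: {A,G,T} ∩ {G} = {G} (intersection, +0)
AE@2: {T} ∪ {C} = {C,T} (union, +1)
AEK@2: {C,T} ∩ {T} = {T} (intersection, +0)
AEKY@2: {T} ∪ {A} = {A,T} (union, +1)
AE@3: {T} ∪ {C} = {C,T} (union, +1)
AEK@3: {C,T} ∪ {A} = {A,C,T} (union, +1)
AEKY@3: {A,C,T} ∩ {A} = {A} (intersection, +0)
AE@4: {C} ∪ {G} = {C,G} (union, +1)
AEK@4: {C,G} ∪ {A} = {A,C,G} (union, +1)
AEKY@4: {A,C,G} ∩ {A} = {A} (intersection, +0)
AE@5: {G} ∩ {G} = {G} (intersection, +0)
AEK@5: {G} ∪ {C} = {C,G} (union, +1)
AEKY@5: {C,G} ∩ {G} = {G} (intersection, +0)
AE@6: {T} ∪ {C} = {C,T} (union, +1)
AEK@6: {C,T} ∩ {T} = {T} (intersection, +0)
AEKY@6: {T} ∪ {C} = {C,T} (union, +1)
AE@7: {A} ∩ {A} = {A} (intersection, +0)
AEK@7: {A} ∪ {T} = {A,T} (union, +1)
AEKY@7: {A,T} ∪ {G} = {A,G,T} (union, +1)
per-site changes: [1, 2, 2, 2, 2, 1, 2, 2]; total = 14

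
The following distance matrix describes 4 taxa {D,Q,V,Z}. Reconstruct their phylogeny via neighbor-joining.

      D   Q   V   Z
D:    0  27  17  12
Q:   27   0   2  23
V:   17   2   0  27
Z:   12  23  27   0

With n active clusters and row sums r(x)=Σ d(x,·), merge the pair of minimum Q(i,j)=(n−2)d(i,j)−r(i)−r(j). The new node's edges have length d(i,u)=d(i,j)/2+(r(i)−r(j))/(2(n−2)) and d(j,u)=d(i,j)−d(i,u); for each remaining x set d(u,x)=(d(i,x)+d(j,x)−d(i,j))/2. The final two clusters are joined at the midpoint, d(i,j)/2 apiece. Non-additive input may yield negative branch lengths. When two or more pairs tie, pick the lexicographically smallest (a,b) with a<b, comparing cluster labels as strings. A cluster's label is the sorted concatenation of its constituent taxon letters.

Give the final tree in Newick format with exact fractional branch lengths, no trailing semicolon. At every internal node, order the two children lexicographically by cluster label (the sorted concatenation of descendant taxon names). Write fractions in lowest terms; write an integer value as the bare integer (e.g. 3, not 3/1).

(((D:9/2,Z:15/2):33/2,Q:5/2):-1/4,V:-1/4)

step 1: merge (D,Z) at d=12, Q=-94; branch lengths D→9/2, Z→15/2; new cluster DZ
  updated: d(DZ,Q)=19, d(DZ,V)=16
step 2: merge (DZ,Q) at d=19, Q=-37; branch lengths DZ→33/2, Q→5/2; new cluster DQZ
  updated: d(DQZ,V)=-1/2
step 3: merge (DQZ,V) at d=-1/2; branch lengths DQZ→-1/4, V→-1/4; new cluster DQVZ
final tree: (((D:9/2,Z:15/2):33/2,Q:5/2):-1/4,V:-1/4)
total length: 61/2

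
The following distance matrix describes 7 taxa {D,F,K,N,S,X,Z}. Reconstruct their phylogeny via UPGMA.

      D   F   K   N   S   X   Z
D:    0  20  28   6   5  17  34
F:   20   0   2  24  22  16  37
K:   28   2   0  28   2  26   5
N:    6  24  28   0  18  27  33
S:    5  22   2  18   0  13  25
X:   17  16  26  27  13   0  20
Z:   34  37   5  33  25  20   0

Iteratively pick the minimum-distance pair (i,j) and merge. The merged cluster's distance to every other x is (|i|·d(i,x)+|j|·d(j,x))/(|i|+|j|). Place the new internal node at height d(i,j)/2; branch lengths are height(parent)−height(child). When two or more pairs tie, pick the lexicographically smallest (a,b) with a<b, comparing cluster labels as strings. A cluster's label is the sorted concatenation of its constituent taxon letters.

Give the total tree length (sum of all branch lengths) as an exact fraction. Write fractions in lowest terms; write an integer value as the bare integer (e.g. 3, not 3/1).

1321/24

iteration 1: select F,K (d=2); attach at lengths (1, 1); label the merged cluster FK
  updated: d(D,FK)=24, d(FK,N)=26, d(FK,S)=12, d(FK,X)=21, d(FK,Z)=21
iteration 2: select D,S (d=5); attach at lengths (5/2, 5/2); label the merged cluster DS
  updated: d(DS,FK)=18, d(DS,N)=12, d(DS,X)=15, d(DS,Z)=59/2
iteration 3: select DS,N (d=12); attach at lengths (7/2, 6); label the merged cluster DNS
  updated: d(DNS,FK)=62/3, d(DNS,X)=19, d(DNS,Z)=92/3
iteration 4: select DNS,X (d=19); attach at lengths (7/2, 19/2); label the merged cluster DNSX
  updated: d(DNSX,FK)=83/4, d(DNSX,Z)=28
iteration 5: select DNSX,FK (d=83/4); attach at lengths (7/8, 75/8); label the merged cluster DFKNSX
  updated: d(DFKNSX,Z)=77/3
iteration 6: select DFKNSX,Z (d=77/3); attach at lengths (59/24, 77/6); label the merged cluster DFKNSXZ
final tree: (((((D:5/2,S:5/2):7/2,N:6):7/2,X:19/2):7/8,(F:1,K:1):75/8):59/24,Z:77/6)
total length: 1321/24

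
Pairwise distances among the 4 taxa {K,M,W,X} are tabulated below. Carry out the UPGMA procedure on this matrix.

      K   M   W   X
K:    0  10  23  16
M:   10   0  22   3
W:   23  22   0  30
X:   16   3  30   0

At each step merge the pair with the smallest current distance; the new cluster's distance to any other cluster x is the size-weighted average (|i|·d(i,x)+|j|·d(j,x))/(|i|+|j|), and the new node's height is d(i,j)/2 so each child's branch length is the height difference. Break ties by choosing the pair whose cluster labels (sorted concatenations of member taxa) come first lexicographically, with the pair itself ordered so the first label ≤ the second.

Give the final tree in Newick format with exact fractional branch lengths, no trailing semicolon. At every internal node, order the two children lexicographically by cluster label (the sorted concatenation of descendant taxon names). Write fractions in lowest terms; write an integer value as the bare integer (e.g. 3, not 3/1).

iteration 1: select M,X (d=3); attach at lengths (3/2, 3/2); label the merged cluster MX
  updated: d(K,MX)=13, d(MX,W)=26
iteration 2: select K,MX (d=13); attach at lengths (13/2, 5); label the merged cluster KMX
  updated: d(KMX,W)=25
iteration 3: select KMX,W (d=25); attach at lengths (6, 25/2); label the merged cluster KMWX
final tree: ((K:13/2,(M:3/2,X:3/2):5):6,W:25/2)
total length: 33

((K:13/2,(M:3/2,X:3/2):5):6,W:25/2)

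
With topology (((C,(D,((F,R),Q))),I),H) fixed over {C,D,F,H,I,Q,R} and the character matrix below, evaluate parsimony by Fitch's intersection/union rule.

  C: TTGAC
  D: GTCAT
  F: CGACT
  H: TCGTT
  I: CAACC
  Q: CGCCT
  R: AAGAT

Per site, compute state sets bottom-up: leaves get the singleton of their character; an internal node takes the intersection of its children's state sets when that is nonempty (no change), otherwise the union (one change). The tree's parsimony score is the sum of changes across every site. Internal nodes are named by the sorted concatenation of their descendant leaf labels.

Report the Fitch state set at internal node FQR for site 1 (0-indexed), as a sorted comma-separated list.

G

FR@0: {C} ∪ {A} = {A,C} (union, +1)
FQR@0: {A,C} ∩ {C} = {C} (intersection, +0)
DFQR@0: {G} ∪ {C} = {C,G} (union, +1)
CDFQR@0: {T} ∪ {C,G} = {C,G,T} (union, +1)
CDFIQR@0: {C,G,T} ∩ {C} = {C} (intersection, +0)
CDFHIQR@0: {C} ∪ {T} = {C,T} (union, +1)
FR@1: {G} ∪ {A} = {A,G} (union, +1)
FQR@1: {A,G} ∩ {G} = {G} (intersection, +0)
DFQR@1: {T} ∪ {G} = {G,T} (union, +1)
CDFQR@1: {T} ∩ {G,T} = {T} (intersection, +0)
CDFIQR@1: {T} ∪ {A} = {A,T} (union, +1)
CDFHIQR@1: {A,T} ∪ {C} = {A,C,T} (union, +1)
FR@2: {A} ∪ {G} = {A,G} (union, +1)
FQR@2: {A,G} ∪ {C} = {A,C,G} (union, +1)
DFQR@2: {C} ∩ {A,C,G} = {C} (intersection, +0)
CDFQR@2: {G} ∪ {C} = {C,G} (union, +1)
CDFIQR@2: {C,G} ∪ {A} = {A,C,G} (union, +1)
CDFHIQR@2: {A,C,G} ∩ {G} = {G} (intersection, +0)
FR@3: {C} ∪ {A} = {A,C} (union, +1)
FQR@3: {A,C} ∩ {C} = {C} (intersection, +0)
DFQR@3: {A} ∪ {C} = {A,C} (union, +1)
CDFQR@3: {A} ∩ {A,C} = {A} (intersection, +0)
CDFIQR@3: {A} ∪ {C} = {A,C} (union, +1)
CDFHIQR@3: {A,C} ∪ {T} = {A,C,T} (union, +1)
FR@4: {T} ∩ {T} = {T} (intersection, +0)
FQR@4: {T} ∩ {T} = {T} (intersection, +0)
DFQR@4: {T} ∩ {T} = {T} (intersection, +0)
CDFQR@4: {C} ∪ {T} = {C,T} (union, +1)
CDFIQR@4: {C,T} ∩ {C} = {C} (intersection, +0)
CDFHIQR@4: {C} ∪ {T} = {C,T} (union, +1)
per-site changes: [4, 4, 4, 4, 2]; total = 18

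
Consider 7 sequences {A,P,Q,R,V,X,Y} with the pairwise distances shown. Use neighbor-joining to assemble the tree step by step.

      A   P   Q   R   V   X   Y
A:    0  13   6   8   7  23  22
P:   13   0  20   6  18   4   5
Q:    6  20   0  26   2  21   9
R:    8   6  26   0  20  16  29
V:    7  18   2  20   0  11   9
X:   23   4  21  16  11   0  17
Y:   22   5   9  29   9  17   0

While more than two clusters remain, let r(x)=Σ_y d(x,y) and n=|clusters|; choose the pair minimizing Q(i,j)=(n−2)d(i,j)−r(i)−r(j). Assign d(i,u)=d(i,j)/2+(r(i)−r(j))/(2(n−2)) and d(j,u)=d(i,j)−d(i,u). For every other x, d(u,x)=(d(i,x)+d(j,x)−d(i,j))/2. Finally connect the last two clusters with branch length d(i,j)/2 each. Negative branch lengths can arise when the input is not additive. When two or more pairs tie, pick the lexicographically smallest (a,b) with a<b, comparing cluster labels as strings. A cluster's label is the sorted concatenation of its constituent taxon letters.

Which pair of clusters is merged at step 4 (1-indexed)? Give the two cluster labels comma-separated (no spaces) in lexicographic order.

iteration 1: select A,R (d=8, Q=-144); attach at lengths (7/5, 33/5); label the merged cluster AR
  updated: d(AR,P)=11/2, d(AR,Q)=12, d(AR,V)=19/2, d(AR,X)=31/2, d(AR,Y)=43/2
iteration 2: select Q,V (d=2, Q=-211/2); attach at lengths (45/16, -13/16); label the merged cluster QV
  updated: d(AR,QV)=39/4, d(P,QV)=18, d(QV,X)=15, d(QV,Y)=8
iteration 3: select QV,Y (d=8, Q=-313/4); attach at lengths (31/8, 33/8); label the merged cluster QVY
  updated: d(AR,QVY)=93/8, d(P,QVY)=15/2, d(QVY,X)=12
iteration 4: select AR,QVY (d=93/8, Q=-81/2); attach at lengths (99/16, 87/16); label the merged cluster AQRVY
  updated: d(AQRVY,P)=11/16, d(AQRVY,X)=127/16
iteration 5: select AQRVY,P (d=11/16, Q=-101/8); attach at lengths (37/16, -13/8); label the merged cluster APQRVY
  updated: d(APQRVY,X)=45/8
iteration 6: select APQRVY,X (d=45/8); attach at lengths (45/16, 45/16); label the merged cluster APQRVXY
final tree: ((((A:7/5,R:33/5):99/16,((Q:45/16,V:-13/16):31/8,Y:33/8):87/16):37/16,P:-13/8):45/16,X:45/16)
total length: 575/16

AR,QVY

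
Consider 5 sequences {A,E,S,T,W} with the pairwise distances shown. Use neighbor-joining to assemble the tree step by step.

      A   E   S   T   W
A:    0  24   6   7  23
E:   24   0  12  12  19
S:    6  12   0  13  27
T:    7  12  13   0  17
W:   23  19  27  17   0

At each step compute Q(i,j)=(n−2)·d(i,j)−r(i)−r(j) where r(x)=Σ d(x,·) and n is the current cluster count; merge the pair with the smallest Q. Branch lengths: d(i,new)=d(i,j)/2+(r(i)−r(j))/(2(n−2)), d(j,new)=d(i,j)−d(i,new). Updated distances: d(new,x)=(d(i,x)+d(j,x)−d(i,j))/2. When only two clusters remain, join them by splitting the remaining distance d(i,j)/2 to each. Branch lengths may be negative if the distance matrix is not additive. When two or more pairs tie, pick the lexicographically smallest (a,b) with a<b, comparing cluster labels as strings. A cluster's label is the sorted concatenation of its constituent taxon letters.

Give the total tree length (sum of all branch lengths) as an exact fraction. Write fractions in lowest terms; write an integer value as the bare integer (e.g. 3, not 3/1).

71/2

iteration 1: select A,S (d=6, Q=-100); attach at lengths (10/3, 8/3); label the merged cluster AS
  updated: d(AS,E)=15, d(AS,T)=7, d(AS,W)=22
iteration 2: select AS,T (d=7, Q=-66); attach at lengths (11/2, 3/2); label the merged cluster AST
  updated: d(AST,E)=10, d(AST,W)=16
iteration 3: select AST,E (d=10, Q=-45); attach at lengths (7/2, 13/2); label the merged cluster AEST
  updated: d(AEST,W)=25/2
iteration 4: select AEST,W (d=25/2); attach at lengths (25/4, 25/4); label the merged cluster AESTW
final tree: ((((A:10/3,S:8/3):11/2,T:3/2):7/2,E:13/2):25/4,W:25/4)
total length: 71/2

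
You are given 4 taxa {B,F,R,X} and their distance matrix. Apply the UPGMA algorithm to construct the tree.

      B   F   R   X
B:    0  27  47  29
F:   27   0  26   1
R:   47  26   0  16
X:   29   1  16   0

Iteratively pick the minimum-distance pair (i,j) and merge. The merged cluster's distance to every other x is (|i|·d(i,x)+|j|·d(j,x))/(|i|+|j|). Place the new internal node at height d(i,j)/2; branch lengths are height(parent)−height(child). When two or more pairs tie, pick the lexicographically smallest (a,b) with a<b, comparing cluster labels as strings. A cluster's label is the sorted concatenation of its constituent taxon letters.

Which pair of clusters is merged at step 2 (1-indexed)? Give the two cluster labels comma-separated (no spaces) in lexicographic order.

step 1: merge (F,X) at d=1; branch lengths F→1/2, X→1/2; new cluster FX
  updated: d(B,FX)=28, d(FX,R)=21
step 2: merge (FX,R) at d=21; branch lengths FX→10, R→21/2; new cluster FRX
  updated: d(B,FRX)=103/3
step 3: merge (B,FRX) at d=103/3; branch lengths B→103/6, FRX→20/3; new cluster BFRX
final tree: (B:103/6,((F:1/2,X:1/2):10,R:21/2):20/3)
total length: 136/3

FX,R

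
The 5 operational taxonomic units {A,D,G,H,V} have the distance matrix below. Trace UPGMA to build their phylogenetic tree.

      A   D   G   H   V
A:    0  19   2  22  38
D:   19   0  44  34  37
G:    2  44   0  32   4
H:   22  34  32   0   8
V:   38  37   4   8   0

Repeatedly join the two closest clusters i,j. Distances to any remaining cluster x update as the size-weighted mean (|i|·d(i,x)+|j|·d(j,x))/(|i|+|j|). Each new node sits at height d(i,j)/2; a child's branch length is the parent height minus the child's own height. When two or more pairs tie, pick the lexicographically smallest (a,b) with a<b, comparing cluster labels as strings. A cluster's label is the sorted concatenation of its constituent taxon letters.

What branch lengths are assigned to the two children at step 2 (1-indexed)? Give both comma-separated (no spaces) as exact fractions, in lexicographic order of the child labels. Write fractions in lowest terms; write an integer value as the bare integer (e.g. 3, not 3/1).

4,4

iteration 1: select A,G (d=2); attach at lengths (1, 1); label the merged cluster AG
  updated: d(AG,D)=63/2, d(AG,H)=27, d(AG,V)=21
iteration 2: select H,V (d=8); attach at lengths (4, 4); label the merged cluster HV
  updated: d(AG,HV)=24, d(D,HV)=71/2
iteration 3: select AG,HV (d=24); attach at lengths (11, 8); label the merged cluster AGHV
  updated: d(AGHV,D)=67/2
iteration 4: select AGHV,D (d=67/2); attach at lengths (19/4, 67/4); label the merged cluster ADGHV
final tree: (((A:1,G:1):11,(H:4,V:4):8):19/4,D:67/4)
total length: 101/2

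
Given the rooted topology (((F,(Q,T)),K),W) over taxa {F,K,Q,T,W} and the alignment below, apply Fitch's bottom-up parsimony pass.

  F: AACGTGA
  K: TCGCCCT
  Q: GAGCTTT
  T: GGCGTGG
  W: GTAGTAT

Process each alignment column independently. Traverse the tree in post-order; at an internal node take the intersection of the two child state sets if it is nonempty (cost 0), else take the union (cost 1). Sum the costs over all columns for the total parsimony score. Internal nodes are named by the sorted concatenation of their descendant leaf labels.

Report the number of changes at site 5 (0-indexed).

[col 0] QT: children Q:{G}, T:{G} ∩→ {G}; cost 0
[col 0] FQT: children F:{A}, QT:{G} ∪→ {A,G}; cost 1
[col 0] FKQT: children FQT:{A,G}, K:{T} ∪→ {A,G,T}; cost 1
[col 0] FKQTW: children FKQT:{A,G,T}, W:{G} ∩→ {G}; cost 0
[col 1] QT: children Q:{A}, T:{G} ∪→ {A,G}; cost 1
[col 1] FQT: children F:{A}, QT:{A,G} ∩→ {A}; cost 0
[col 1] FKQT: children FQT:{A}, K:{C} ∪→ {A,C}; cost 1
[col 1] FKQTW: children FKQT:{A,C}, W:{T} ∪→ {A,C,T}; cost 1
[col 2] QT: children Q:{G}, T:{C} ∪→ {C,G}; cost 1
[col 2] FQT: children F:{C}, QT:{C,G} ∩→ {C}; cost 0
[col 2] FKQT: children FQT:{C}, K:{G} ∪→ {C,G}; cost 1
[col 2] FKQTW: children FKQT:{C,G}, W:{A} ∪→ {A,C,G}; cost 1
[col 3] QT: children Q:{C}, T:{G} ∪→ {C,G}; cost 1
[col 3] FQT: children F:{G}, QT:{C,G} ∩→ {G}; cost 0
[col 3] FKQT: children FQT:{G}, K:{C} ∪→ {C,G}; cost 1
[col 3] FKQTW: children FKQT:{C,G}, W:{G} ∩→ {G}; cost 0
[col 4] QT: children Q:{T}, T:{T} ∩→ {T}; cost 0
[col 4] FQT: children F:{T}, QT:{T} ∩→ {T}; cost 0
[col 4] FKQT: children FQT:{T}, K:{C} ∪→ {C,T}; cost 1
[col 4] FKQTW: children FKQT:{C,T}, W:{T} ∩→ {T}; cost 0
[col 5] QT: children Q:{T}, T:{G} ∪→ {G,T}; cost 1
[col 5] FQT: children F:{G}, QT:{G,T} ∩→ {G}; cost 0
[col 5] FKQT: children FQT:{G}, K:{C} ∪→ {C,G}; cost 1
[col 5] FKQTW: children FKQT:{C,G}, W:{A} ∪→ {A,C,G}; cost 1
[col 6] QT: children Q:{T}, T:{G} ∪→ {G,T}; cost 1
[col 6] FQT: children F:{A}, QT:{G,T} ∪→ {A,G,T}; cost 1
[col 6] FKQT: children FQT:{A,G,T}, K:{T} ∩→ {T}; cost 0
[col 6] FKQTW: children FKQT:{T}, W:{T} ∩→ {T}; cost 0
per-site changes: [2, 3, 3, 2, 1, 3, 2]; total = 16

3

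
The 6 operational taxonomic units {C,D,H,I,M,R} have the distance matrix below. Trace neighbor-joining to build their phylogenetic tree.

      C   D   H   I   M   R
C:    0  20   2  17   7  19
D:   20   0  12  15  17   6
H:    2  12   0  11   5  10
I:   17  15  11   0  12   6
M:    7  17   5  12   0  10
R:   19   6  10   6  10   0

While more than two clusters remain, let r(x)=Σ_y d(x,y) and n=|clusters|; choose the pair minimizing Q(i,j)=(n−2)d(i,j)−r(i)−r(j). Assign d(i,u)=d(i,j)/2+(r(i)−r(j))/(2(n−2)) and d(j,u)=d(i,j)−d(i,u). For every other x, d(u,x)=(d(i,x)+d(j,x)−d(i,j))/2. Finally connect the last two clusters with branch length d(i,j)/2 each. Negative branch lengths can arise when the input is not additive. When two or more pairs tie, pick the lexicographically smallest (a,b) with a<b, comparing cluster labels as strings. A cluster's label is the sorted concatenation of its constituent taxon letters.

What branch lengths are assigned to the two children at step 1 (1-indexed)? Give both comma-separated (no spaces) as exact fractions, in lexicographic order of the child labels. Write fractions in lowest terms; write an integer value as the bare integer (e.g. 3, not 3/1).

step 1: merge (C,H) at d=2, Q=-97; branch lengths C→33/8, H→-17/8; new cluster CH
  updated: d(CH,D)=15, d(CH,I)=13, d(CH,M)=5, d(CH,R)=27/2
step 2: merge (CH,M) at d=5, Q=-151/2; branch lengths CH→35/12, M→25/12; new cluster CHM
  updated: d(CHM,D)=27/2, d(CHM,I)=10, d(CHM,R)=37/4
step 3: merge (CHM,I) at d=10, Q=-175/4; branch lengths CHM→87/16, I→73/16; new cluster CHIM
  updated: d(CHIM,D)=37/4, d(CHIM,R)=21/8
step 4: merge (CHIM,D) at d=37/4, Q=-143/8; branch lengths CHIM→47/16, D→101/16; new cluster CDHIM
  updated: d(CDHIM,R)=-5/16
step 5: merge (CDHIM,R) at d=-5/16; branch lengths CDHIM→-5/32, R→-5/32; new cluster CDHIMR
final tree: (((((C:33/8,H:-17/8):35/12,M:25/12):87/16,I:73/16):47/16,D:101/16):-5/32,R:-5/32)
total length: 415/16

33/8,-17/8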